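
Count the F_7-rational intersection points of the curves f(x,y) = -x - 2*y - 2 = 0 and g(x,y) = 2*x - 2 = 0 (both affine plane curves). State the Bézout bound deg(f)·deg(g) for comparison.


Common zeros: {(1, 2)}; count = 1; Bézout bound = 1.

deg(f) = 1, deg(g) = 1, so Bézout bound = 1.
Scan x ∈ F_7. For each x, list the y ∈ F_7 with f(x, y) ≡ 0 and those with g(x, y) ≡ 0 (mod 7); the common zeros in that column are the intersection.
  x = 0: f ≡ 0 at y ∈ {6}; g ≡ 0 at y ∈ ∅; common: ∅.
  x = 1: f ≡ 0 at y ∈ {2}; g ≡ 0 at y ∈ {0, 1, 2, 3, 4, 5, 6}; common: {2}.
  x = 2: f ≡ 0 at y ∈ {5}; g ≡ 0 at y ∈ ∅; common: ∅.
  x = 3: f ≡ 0 at y ∈ {1}; g ≡ 0 at y ∈ ∅; common: ∅.
  x = 4: f ≡ 0 at y ∈ {4}; g ≡ 0 at y ∈ ∅; common: ∅.
  x = 5: f ≡ 0 at y ∈ {0}; g ≡ 0 at y ∈ ∅; common: ∅.
  x = 6: f ≡ 0 at y ∈ {3}; g ≡ 0 at y ∈ ∅; common: ∅.
Collecting: common zeros = {(1, 2)}, so the count is 1.
Comparison with the Bézout bound: 1 ≤ 1 = deg(f)·deg(g), as expected for curves with no common component (the bound is attained).


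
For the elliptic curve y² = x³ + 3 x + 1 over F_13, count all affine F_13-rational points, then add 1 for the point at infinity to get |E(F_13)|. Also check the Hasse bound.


Affine points = {(0, 1), (0, 12), (4, 5), (4, 8), (6, 1), (6, 12), (7, 1), (7, 12), (8, 2), (8, 11), (9, 4), (9, 9), (10, 2), (10, 11), (11, 0), (12, 6), (12, 7)}; affine count = 17; |E(F_13)| = 18.

Discriminant check: Δ ∝ 4a³ + 27b² = 4·3³ + 27·1² = 4·27 + 27·1 ≡ 5 (mod 13). Nonzero ⇒ E is nonsingular.
For each x ∈ F_13, compute rhs = x³ + 3·x + 1 mod 13, then count y ∈ F_13 with y² ≡ rhs.
  x = 0: rhs = 1, matching y values: 1, 12 (2 points).
  x = 1: rhs = 5, matching y values: none (0 points).
  x = 2: rhs = 2, matching y values: none (0 points).
  x = 3: rhs = 11, matching y values: none (0 points).
  x = 4: rhs = 12, matching y values: 5, 8 (2 points).
  x = 5: rhs = 11, matching y values: none (0 points).
  x = 6: rhs = 1, matching y values: 1, 12 (2 points).
  x = 7: rhs = 1, matching y values: 1, 12 (2 points).
  x = 8: rhs = 4, matching y values: 2, 11 (2 points).
  x = 9: rhs = 3, matching y values: 4, 9 (2 points).
  x = 10: rhs = 4, matching y values: 2, 11 (2 points).
  x = 11: rhs = 0, matching y values: 0 (1 points).
  x = 12: rhs = 10, matching y values: 6, 7 (2 points).
Total affine count: 17.
Full point count |E(F_13)| = 17 + 1 = 18.
Hasse bound: |18 − (13+1)| = |4| = 4 ≤ 2√13 ≈ 7.2111 ✓.


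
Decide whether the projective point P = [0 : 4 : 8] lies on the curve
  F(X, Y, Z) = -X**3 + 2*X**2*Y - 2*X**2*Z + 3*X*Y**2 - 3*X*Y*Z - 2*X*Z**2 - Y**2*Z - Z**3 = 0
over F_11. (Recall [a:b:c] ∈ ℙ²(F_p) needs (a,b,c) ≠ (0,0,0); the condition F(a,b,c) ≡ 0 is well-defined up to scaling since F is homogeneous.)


F(0,4,8) ≡ 9 (mod 11); P is NOT on the curve.

Evaluate F(0, 4, 8) term-by-term (mod 11).
  -X**3 ↦ -1·0·1·1 = 0
  2*X**2*Y ↦ 2·0·4·1 = 0
  -2*X**2*Z ↦ -2·0·1·8 = 0
  3*X*Y**2 ↦ 3·0·16·1 = 0
  -3*X*Y*Z ↦ -3·0·4·8 = 0
  -2*X*Z**2 ↦ -2·0·1·64 = 0
  -Y**2*Z ↦ -1·1·16·8 = -128
  -Z**3 ↦ -1·1·1·512 = -512
Sum: F(0, 4, 8) = (0) + (0) + (0) + (0) + (0) + (0) + (-128) + (-512) = -640.
Reducing mod 11: -640 ≡ 9 (mod 11).
Since F(a, b, c) ≡ 9 ≠ 0 (mod 11), P does NOT lie on the curve.


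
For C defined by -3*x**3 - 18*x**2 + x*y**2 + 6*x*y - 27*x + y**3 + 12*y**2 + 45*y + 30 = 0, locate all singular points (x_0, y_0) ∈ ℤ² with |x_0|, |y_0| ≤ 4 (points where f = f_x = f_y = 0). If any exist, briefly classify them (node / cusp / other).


Singular points: {(-2, -3)}; classification: cusp.

Compute partial derivatives:
  f_x = -9*x**2 - 36*x + y**2 + 6*y - 27.
  f_y = 2*x*y + 6*x + 3*y**2 + 24*y + 45.
Scan x_0 ∈ {−4, ..., 4}. For each x_0, f_y(x_0, y) is a polynomial in y; find its integer roots y ∈ {−4, ..., 4}, then test f_x and f at those candidates.
  x = -4: f_y(-4, y) = 3*y**2 + 16*y + 21; vanishes at y ∈ {-3}. (-4, -3): f_x = -36 ≠ 0.
  x = -3: f_y(-3, y) = 3*y**2 + 18*y + 27; vanishes at y ∈ {-3}. (-3, -3): f_x = -9 ≠ 0.
  x = -2: f_y(-2, y) = 3*y**2 + 20*y + 33; vanishes at y ∈ {-3}. (-2, -3): f_x = 0, f = 0 — SINGULAR.
  x = -1: f_y(-1, y) = 3*y**2 + 22*y + 39; vanishes at y ∈ {-3}. (-1, -3): f_x = -9 ≠ 0.
  x = 0: f_y(0, y) = 3*y**2 + 24*y + 45; vanishes at y ∈ {-3}. (0, -3): f_x = -36 ≠ 0.
  x = 1: f_y(1, y) = 3*y**2 + 26*y + 51; vanishes at y ∈ {-3}. (1, -3): f_x = -81 ≠ 0.
  x = 2: f_y(2, y) = 3*y**2 + 28*y + 57; vanishes at y ∈ {-3}. (2, -3): f_x = -144 ≠ 0.
  x = 3: f_y(3, y) = 3*y**2 + 30*y + 63; vanishes at y ∈ {-3}. (3, -3): f_x = -225 ≠ 0.
  x = 4: f_y(4, y) = 3*y**2 + 32*y + 69; vanishes at y ∈ {-3}. (4, -3): f_x = -324 ≠ 0.
Only singular point on the grid: (-2, -3).
Classify: substitute x = -2 + u, y = -3 + v and expand: f = -3*u**3 + u*v**2 + v**3 + v**2.
No constant or linear terms (consistent with a singular point). Quadratic part: v**2. Cubic part: -3*u**3 + u*v**2 + v**3.
The quadratic part v**2 is a perfect square, so there is a single (double) tangent line v = 0, i.e. y = -3. Restricting the cubic part to that line (v = 0) leaves -3*u**3 ≠ 0, so f is not divisible by v and the branch is v² ≈ 3*u**3 to lowest order — this is a cusp.
Classification: cusp.


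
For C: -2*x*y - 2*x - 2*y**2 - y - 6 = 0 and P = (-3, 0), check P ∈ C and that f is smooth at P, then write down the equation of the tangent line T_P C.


Tangent line at P: -2*x + 5*y - 6 = 0.

Step 1: f(-3, 0) = 0, so P lies on C.
Step 2: partial derivatives
  f_x(x, y) = -2*y - 2, f_y(x, y) = -2*x - 4*y - 1.
  f_x(P) = -2, f_y(P) = 5 (gradient nonzero, so P is smooth).
Step 3: tangent line at P: -2·(x − -3) + 5·(y − 0) = 0.
Expanding: -2*x + 5*y - 6 = 0.


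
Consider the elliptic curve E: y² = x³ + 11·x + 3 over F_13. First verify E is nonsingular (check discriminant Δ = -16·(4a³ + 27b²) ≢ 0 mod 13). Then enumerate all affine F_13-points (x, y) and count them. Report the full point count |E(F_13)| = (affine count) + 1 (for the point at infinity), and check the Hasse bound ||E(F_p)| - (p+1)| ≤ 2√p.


Affine points = {(0, 4), (0, 9), (5, 1), (5, 12), (6, 5), (6, 8), (9, 5), (9, 8), (11, 5), (11, 8), (12, 2), (12, 11)}; affine count = 12; |E(F_13)| = 13.

Discriminant check: Δ ∝ 4a³ + 27b² = 4·11³ + 27·3² = 4·1331 + 27·9 ≡ 3 (mod 13). Nonzero ⇒ E is nonsingular.
For each x ∈ F_13, compute rhs = x³ + 11·x + 3 mod 13, then count y ∈ F_13 with y² ≡ rhs.
  x = 0: rhs = 3, matching y values: 4, 9 (2 points).
  x = 1: rhs = 2, matching y values: none (0 points).
  x = 2: rhs = 7, matching y values: none (0 points).
  x = 3: rhs = 11, matching y values: none (0 points).
  x = 4: rhs = 7, matching y values: none (0 points).
  x = 5: rhs = 1, matching y values: 1, 12 (2 points).
  x = 6: rhs = 12, matching y values: 5, 8 (2 points).
  x = 7: rhs = 7, matching y values: none (0 points).
  x = 8: rhs = 5, matching y values: none (0 points).
  x = 9: rhs = 12, matching y values: 5, 8 (2 points).
  x = 10: rhs = 8, matching y values: none (0 points).
  x = 11: rhs = 12, matching y values: 5, 8 (2 points).
  x = 12: rhs = 4, matching y values: 2, 11 (2 points).
Total affine count: 12.
Full point count |E(F_13)| = 12 + 1 = 13.
Hasse bound: |13 − (13+1)| = |-1| = 1 ≤ 2√13 ≈ 7.2111 ✓.


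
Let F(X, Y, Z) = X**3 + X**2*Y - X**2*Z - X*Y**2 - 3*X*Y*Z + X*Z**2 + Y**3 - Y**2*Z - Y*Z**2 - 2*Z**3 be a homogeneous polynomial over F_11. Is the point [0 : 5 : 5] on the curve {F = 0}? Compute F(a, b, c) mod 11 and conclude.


F(0,5,5) ≡ 10 (mod 11); P is NOT on the curve.

Evaluate F(0, 5, 5) term-by-term (mod 11).
  X**3 ↦ 1·0·1·1 = 0
  X**2*Y ↦ 1·0·5·1 = 0
  -X**2*Z ↦ -1·0·1·5 = 0
  -X*Y**2 ↦ -1·0·25·1 = 0
  -3*X*Y*Z ↦ -3·0·5·5 = 0
  X*Z**2 ↦ 1·0·1·25 = 0
  Y**3 ↦ 1·1·125·1 = 125
  -Y**2*Z ↦ -1·1·25·5 = -125
  -Y*Z**2 ↦ -1·1·5·25 = -125
  -2*Z**3 ↦ -2·1·1·125 = -250
Sum: F(0, 5, 5) = (0) + (0) + (0) + (0) + (0) + (0) + (125) + (-125) + (-125) + (-250) = -375.
Reducing mod 11: -375 ≡ 10 (mod 11).
Since F(a, b, c) ≡ 10 ≠ 0 (mod 11), P does NOT lie on the curve.


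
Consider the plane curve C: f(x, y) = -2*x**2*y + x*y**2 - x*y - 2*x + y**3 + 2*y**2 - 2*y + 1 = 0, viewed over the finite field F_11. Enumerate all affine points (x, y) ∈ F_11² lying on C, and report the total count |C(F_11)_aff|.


Affine F_11-points: {(2, 4), (3, 1), (3, 6), (3, 10), (5, 8), (6, 0), (7, 1), (7, 5), (7, 7), (8, 5), (8, 8), (8, 10), (10, 7)}; count = 13.

For each of the 121 pairs (x, y) ∈ F_11², evaluate f(x, y) mod 11. Record the zeros.
  x = 0: [0↦1, 1↦2, 2↦2, 3↦7, 4↦1, 5↦1, 6↦2, 7↦10, 8↦9, 9↦5, 10↦4]  zeros at y ∈ ∅
  x = 1: [0↦10, 1↦9, 2↦9, 3↦5, 4↦3, 5↦9, 6↦7, 7↦3, 8↦3, 9↦2, 10↦6]  zeros at y ∈ ∅
  x = 2: [0↦8, 1↦1, 2↦8, 3↦2, 4↦0, 5↦8, 6↦10, 7↦1, 8↦9, 9↦7, 10↦1]  zeros at y ∈ {4}
  x = 3: [0↦6, 1↦0, 2↦10, 3↦9, 4↦3, 5↦9, 6↦0, 7↦4, 8↦5, 9↦9, 10↦0]  zeros at y ∈ {1, 6, 10}
  x = 4: [0↦4, 1↦6, 2↦4, 3↦4, 4↦1, 5↦1, 6↦10, 7↦1, 8↦2, 9↦8, 10↦3]  zeros at y ∈ ∅
  x = 5: [0↦2, 1↦8, 2↦1, 3↦9, 4↦5, 5↦6, 6↦7, 7↦3, 8↦0, 9↦4, 10↦10]  zeros at y ∈ {8}
  x = 6: [0↦0, 1↦6, 2↦1, 3↦2, 4↦4, 5↦2, 6↦2, 7↦10, 8↦10, 9↦8, 10↦10]  zeros at y ∈ {0}
  x = 7: [0↦9, 1↦0, 2↦4, 3↦5, 4↦9, 5↦0, 6↦6, 7↦0, 8↦10, 9↦9, 10↦3]  zeros at y ∈ {1, 5, 7}
  x = 8: [0↦7, 1↦1, 2↦10, 3↦7, 4↦9, 5↦0, 6↦8, 7↦6, 8↦0, 9↦7, 10↦0]  zeros at y ∈ {5, 8, 10}
  x = 9: [0↦5, 1↦9, 2↦8, 3↦8, 4↦4, 5↦2, 6↦8, 7↦6, 8↦2, 9↦2, 10↦1]  zeros at y ∈ ∅
  x = 10: [0↦3, 1↦2, 2↦9, 3↦8, 4↦5, 5↦6, 6↦6, 7↦0, 8↦5, 9↦5, 10↦6]  zeros at y ∈ {7}
Collecting zeros: affine points = {(2, 4), (3, 1), (3, 6), (3, 10), (5, 8), (6, 0), (7, 1), (7, 5), (7, 7), (8, 5), (8, 8), (8, 10), (10, 7)}.
Total count |C(F_11)_aff| = 13.


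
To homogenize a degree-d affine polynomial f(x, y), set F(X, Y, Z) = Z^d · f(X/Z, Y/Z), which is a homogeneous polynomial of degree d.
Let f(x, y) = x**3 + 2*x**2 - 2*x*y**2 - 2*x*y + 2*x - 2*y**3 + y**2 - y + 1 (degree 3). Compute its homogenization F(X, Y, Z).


F(X, Y, Z) = X**3 + 2*X**2*Z - 2*X*Y**2 - 2*X*Y*Z + 2*X*Z**2 - 2*Y**3 + Y**2*Z - Y*Z**2 + Z**3

deg(f) = 3.
Substitute x = X/Z, y = Y/Z into f, then multiply by Z^3.
  monomial 1·x^3·y^0 ↦ 1·X^3·Y^0·Z^0.
  monomial 2·x^2·y^0 ↦ 2·X^2·Y^0·Z^1.
  monomial -2·x^1·y^2 ↦ -2·X^1·Y^2·Z^0.
  monomial -2·x^1·y^1 ↦ -2·X^1·Y^1·Z^1.
  monomial 2·x^1·y^0 ↦ 2·X^1·Y^0·Z^2.
  monomial -2·x^0·y^3 ↦ -2·X^0·Y^3·Z^0.
  monomial 1·x^0·y^2 ↦ 1·X^0·Y^2·Z^1.
  monomial -1·x^0·y^1 ↦ -1·X^0·Y^1·Z^2.
  monomial 1·x^0·y^0 ↦ 1·X^0·Y^0·Z^3.
Collecting: F(X, Y, Z) = X**3 + 2*X**2*Z - 2*X*Y**2 - 2*X*Y*Z + 2*X*Z**2 - 2*Y**3 + Y**2*Z - Y*Z**2 + Z**3.


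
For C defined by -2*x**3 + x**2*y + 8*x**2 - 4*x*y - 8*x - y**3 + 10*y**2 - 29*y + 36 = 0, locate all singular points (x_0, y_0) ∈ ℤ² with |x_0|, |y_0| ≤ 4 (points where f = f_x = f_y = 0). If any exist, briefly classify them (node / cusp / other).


Singular points: {(2, 3)}; classification: node.

Compute partial derivatives:
  f_x = -6*x**2 + 2*x*y + 16*x - 4*y - 8.
  f_y = x**2 - 4*x - 3*y**2 + 20*y - 29.
Scan x_0 ∈ {−4, ..., 4}. For each x_0, f_y(x_0, y) is a polynomial in y; find its integer roots y ∈ {−4, ..., 4}, then test f_x and f at those candidates.
  x = -4: f_y(-4, y) = -3*y**2 + 20*y + 3; no integer root y with |y| ≤ 4.
  x = -3: f_y(-3, y) = -3*y**2 + 20*y - 8; no integer root y with |y| ≤ 4.
  x = -2: f_y(-2, y) = -3*y**2 + 20*y - 17; vanishes at y ∈ {1}. (-2, 1): f_x = -72 ≠ 0.
  x = -1: f_y(-1, y) = -3*y**2 + 20*y - 24; no integer root y with |y| ≤ 4.
  x = 0: f_y(0, y) = -3*y**2 + 20*y - 29; no integer root y with |y| ≤ 4.
  x = 1: f_y(1, y) = -3*y**2 + 20*y - 32; vanishes at y ∈ {4}. (1, 4): f_x = -6 ≠ 0.
  x = 2: f_y(2, y) = -3*y**2 + 20*y - 33; vanishes at y ∈ {3}. (2, 3): f_x = 0, f = 0 — SINGULAR.
  x = 3: f_y(3, y) = -3*y**2 + 20*y - 32; vanishes at y ∈ {4}. (3, 4): f_x = -6 ≠ 0.
  x = 4: f_y(4, y) = -3*y**2 + 20*y - 29; no integer root y with |y| ≤ 4.
Only singular point on the grid: (2, 3).
Classify: substitute x = 2 + u, y = 3 + v and expand: f = -2*u**3 + u**2*v - u**2 - v**3 + v**2.
No constant or linear terms (consistent with a singular point). Quadratic part: -u**2 + v**2. Cubic part: -2*u**3 + u**2*v - v**3.
The quadratic part v**2 - u**2 = (v − u)(v + u) splits into two distinct linear factors, so there are two distinct tangent lines y − 3 = ±(x − 2) — this is a node (ordinary double point).
Classification: node.


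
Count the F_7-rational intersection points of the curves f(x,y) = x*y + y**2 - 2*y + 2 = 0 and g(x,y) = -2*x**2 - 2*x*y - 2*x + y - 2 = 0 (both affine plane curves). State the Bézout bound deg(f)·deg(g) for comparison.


Common zeros: ∅; count = 0; Bézout bound = 4.

deg(f) = 2, deg(g) = 2, so Bézout bound = 4.
Scan x ∈ F_7. For each x, list the y ∈ F_7 with f(x, y) ≡ 0 and those with g(x, y) ≡ 0 (mod 7); the common zeros in that column are the intersection.
  x = 0: f ≡ 0 at y ∈ ∅; g ≡ 0 at y ∈ {2}; common: ∅.
  x = 1: f ≡ 0 at y ∈ {4}; g ≡ 0 at y ∈ {1}; common: ∅.
  x = 2: f ≡ 0 at y ∈ ∅; g ≡ 0 at y ∈ {0}; common: ∅.
  x = 3: f ≡ 0 at y ∈ {3}; g ≡ 0 at y ∈ {6}; common: ∅.
  x = 4: f ≡ 0 at y ∈ ∅; g ≡ 0 at y ∈ {0, 1, 2, 3, 4, 5, 6}; common: ∅.
  x = 5: f ≡ 0 at y ∈ {5, 6}; g ≡ 0 at y ∈ {4}; common: ∅.
  x = 6: f ≡ 0 at y ∈ {1, 2}; g ≡ 0 at y ∈ {3}; common: ∅.
Collecting: common zeros = ∅, so the count is 0.
Comparison with the Bézout bound: 0 ≤ 4 = deg(f)·deg(g), as expected for curves with no common component (the affine F_7-count falls short of the bound because intersections may lie at infinity, over extension fields, or carry multiplicity).


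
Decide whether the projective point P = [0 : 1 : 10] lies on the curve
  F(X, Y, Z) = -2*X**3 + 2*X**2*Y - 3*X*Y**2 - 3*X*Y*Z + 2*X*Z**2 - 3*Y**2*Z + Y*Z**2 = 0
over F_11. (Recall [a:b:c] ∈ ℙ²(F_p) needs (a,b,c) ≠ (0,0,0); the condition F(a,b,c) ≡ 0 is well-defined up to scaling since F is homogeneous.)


F(0,1,10) ≡ 4 (mod 11); P is NOT on the curve.

Evaluate F(0, 1, 10) term-by-term (mod 11).
  -2*X**3 ↦ -2·0·1·1 = 0
  2*X**2*Y ↦ 2·0·1·1 = 0
  -3*X*Y**2 ↦ -3·0·1·1 = 0
  -3*X*Y*Z ↦ -3·0·1·10 = 0
  2*X*Z**2 ↦ 2·0·1·100 = 0
  -3*Y**2*Z ↦ -3·1·1·10 = -30
  Y*Z**2 ↦ 1·1·1·100 = 100
Sum: F(0, 1, 10) = (0) + (0) + (0) + (0) + (0) + (-30) + (100) = 70.
Reducing mod 11: 70 ≡ 4 (mod 11).
Since F(a, b, c) ≡ 4 ≠ 0 (mod 11), P does NOT lie on the curve.


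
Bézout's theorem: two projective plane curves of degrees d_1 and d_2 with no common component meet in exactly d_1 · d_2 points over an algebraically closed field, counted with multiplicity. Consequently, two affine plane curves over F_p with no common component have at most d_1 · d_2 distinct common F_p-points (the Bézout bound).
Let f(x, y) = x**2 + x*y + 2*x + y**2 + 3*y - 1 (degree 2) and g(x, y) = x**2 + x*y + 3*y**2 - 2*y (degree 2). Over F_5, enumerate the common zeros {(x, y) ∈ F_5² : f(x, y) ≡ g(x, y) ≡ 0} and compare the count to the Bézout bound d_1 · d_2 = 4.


Common zeros: ∅; count = 0; Bézout bound = 4.

deg(f) = 2, deg(g) = 2, so Bézout bound = 4.
Scan x ∈ F_5. For each x, list the y ∈ F_5 with f(x, y) ≡ 0 and those with g(x, y) ≡ 0 (mod 5); the common zeros in that column are the intersection.
  x = 0: f ≡ 0 at y ∈ ∅; g ≡ 0 at y ∈ {0, 4}; common: ∅.
  x = 1: f ≡ 0 at y ∈ ∅; g ≡ 0 at y ∈ {3, 4}; common: ∅.
  x = 2: f ≡ 0 at y ∈ ∅; g ≡ 0 at y ∈ ∅; common: ∅.
  x = 3: f ≡ 0 at y ∈ {2}; g ≡ 0 at y ∈ ∅; common: ∅.
  x = 4: f ≡ 0 at y ∈ ∅; g ≡ 0 at y ∈ ∅; common: ∅.
Collecting: common zeros = ∅, so the count is 0.
Comparison with the Bézout bound: 0 ≤ 4 = deg(f)·deg(g), as expected for curves with no common component (the affine F_5-count falls short of the bound because intersections may lie at infinity, over extension fields, or carry multiplicity).


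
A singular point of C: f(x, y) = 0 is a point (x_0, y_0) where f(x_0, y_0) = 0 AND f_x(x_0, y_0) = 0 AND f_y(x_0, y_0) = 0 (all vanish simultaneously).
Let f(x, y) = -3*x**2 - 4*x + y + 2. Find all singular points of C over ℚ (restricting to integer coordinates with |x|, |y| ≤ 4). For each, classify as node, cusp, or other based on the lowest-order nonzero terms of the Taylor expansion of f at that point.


No singular points in the scanned grid; C is smooth there.

Compute partial derivatives:
  f_x = -6*x - 4.
  f_y = 1.
f_y = 1 is a nonzero constant, so f_y never vanishes: no point (x, y) can satisfy f = f_x = f_y = 0. In particular no (x, y) ∈ {−4, ..., 4}² is singular; the curve is smooth.


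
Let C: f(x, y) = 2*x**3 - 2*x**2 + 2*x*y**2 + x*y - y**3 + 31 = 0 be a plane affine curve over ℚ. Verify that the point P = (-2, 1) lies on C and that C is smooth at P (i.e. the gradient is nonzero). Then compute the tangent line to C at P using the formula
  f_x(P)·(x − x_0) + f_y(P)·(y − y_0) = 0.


Tangent line at P: 35*x - 13*y + 83 = 0.

Step 1: f(-2, 1) = 0, so P lies on C.
Step 2: partial derivatives
  f_x(x, y) = 6*x**2 - 4*x + 2*y**2 + y, f_y(x, y) = 4*x*y + x - 3*y**2.
  f_x(P) = 35, f_y(P) = -13 (gradient nonzero, so P is smooth).
Step 3: tangent line at P: 35·(x − -2) + -13·(y − 1) = 0.
Expanding: 35*x - 13*y + 83 = 0.


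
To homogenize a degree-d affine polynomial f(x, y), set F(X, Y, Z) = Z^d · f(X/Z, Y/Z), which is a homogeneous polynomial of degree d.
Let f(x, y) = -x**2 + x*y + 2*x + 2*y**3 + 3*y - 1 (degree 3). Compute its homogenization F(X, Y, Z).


F(X, Y, Z) = -X**2*Z + X*Y*Z + 2*X*Z**2 + 2*Y**3 + 3*Y*Z**2 - Z**3

deg(f) = 3.
Substitute x = X/Z, y = Y/Z into f, then multiply by Z^3.
  monomial -1·x^2·y^0 ↦ -1·X^2·Y^0·Z^1.
  monomial 1·x^1·y^1 ↦ 1·X^1·Y^1·Z^1.
  monomial 2·x^1·y^0 ↦ 2·X^1·Y^0·Z^2.
  monomial 2·x^0·y^3 ↦ 2·X^0·Y^3·Z^0.
  monomial 3·x^0·y^1 ↦ 3·X^0·Y^1·Z^2.
  monomial -1·x^0·y^0 ↦ -1·X^0·Y^0·Z^3.
Collecting: F(X, Y, Z) = -X**2*Z + X*Y*Z + 2*X*Z**2 + 2*Y**3 + 3*Y*Z**2 - Z**3.


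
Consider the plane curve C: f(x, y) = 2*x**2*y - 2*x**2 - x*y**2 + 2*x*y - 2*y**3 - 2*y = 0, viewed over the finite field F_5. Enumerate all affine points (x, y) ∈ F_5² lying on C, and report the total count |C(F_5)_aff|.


Affine F_5-points: {(0, 0), (0, 2), (0, 3), (2, 3), (4, 1)}; count = 5.

For each of the 25 pairs (x, y) ∈ F_5², evaluate f(x, y) mod 5. Record the zeros.
  x = 0: [0↦0, 1↦1, 2↦0, 3↦0, 4↦4]  zeros at y ∈ {0, 2, 3}
  x = 1: [0↦3, 1↦2, 2↦2, 3↦1, 4↦2]  zeros at y ∈ ∅
  x = 2: [0↦2, 1↦3, 2↦3, 3↦0, 4↦2]  zeros at y ∈ {3}
  x = 3: [0↦2, 1↦4, 2↦3, 3↦2, 4↦4]  zeros at y ∈ ∅
  x = 4: [0↦3, 1↦0, 2↦2, 3↦2, 4↦3]  zeros at y ∈ {1}
Collecting zeros: affine points = {(0, 0), (0, 2), (0, 3), (2, 3), (4, 1)}.
Total count |C(F_5)_aff| = 5.


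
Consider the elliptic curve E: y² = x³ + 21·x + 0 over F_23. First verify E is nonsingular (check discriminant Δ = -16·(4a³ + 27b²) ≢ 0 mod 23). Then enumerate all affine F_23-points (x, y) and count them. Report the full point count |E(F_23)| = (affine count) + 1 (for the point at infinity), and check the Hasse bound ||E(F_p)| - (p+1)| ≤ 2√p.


Affine points = {(0, 0), (2, 2), (2, 21), (5, 0), (8, 6), (8, 17), (12, 5), (12, 18), (13, 3), (13, 20), (14, 5), (14, 18), (16, 4), (16, 19), (17, 7), (17, 16), (18, 0), (19, 6), (19, 17), (20, 5), (20, 18), (22, 1), (22, 22)}; affine count = 23; |E(F_23)| = 24.

Discriminant check: Δ ∝ 4a³ + 27b² = 4·21³ + 27·0² = 4·9261 + 27·0 ≡ 14 (mod 23). Nonzero ⇒ E is nonsingular.
For each x ∈ F_23, compute rhs = x³ + 21·x + 0 mod 23, then count y ∈ F_23 with y² ≡ rhs.
  x = 0: rhs = 0, matching y values: 0 (1 points).
  x = 1: rhs = 22, matching y values: none (0 points).
  x = 2: rhs = 4, matching y values: 2, 21 (2 points).
  x = 3: rhs = 21, matching y values: none (0 points).
  x = 4: rhs = 10, matching y values: none (0 points).
  x = 5: rhs = 0, matching y values: 0 (1 points).
  x = 6: rhs = 20, matching y values: none (0 points).
  x = 7: rhs = 7, matching y values: none (0 points).
  x = 8: rhs = 13, matching y values: 6, 17 (2 points).
  x = 9: rhs = 21, matching y values: none (0 points).
  x = 10: rhs = 14, matching y values: none (0 points).
  x = 11: rhs = 21, matching y values: none (0 points).
  x = 12: rhs = 2, matching y values: 5, 18 (2 points).
  x = 13: rhs = 9, matching y values: 3, 20 (2 points).
  x = 14: rhs = 2, matching y values: 5, 18 (2 points).
  x = 15: rhs = 10, matching y values: none (0 points).
  x = 16: rhs = 16, matching y values: 4, 19 (2 points).
  x = 17: rhs = 3, matching y values: 7, 16 (2 points).
  x = 18: rhs = 0, matching y values: 0 (1 points).
  x = 19: rhs = 13, matching y values: 6, 17 (2 points).
  x = 20: rhs = 2, matching y values: 5, 18 (2 points).
  x = 21: rhs = 19, matching y values: none (0 points).
  x = 22: rhs = 1, matching y values: 1, 22 (2 points).
Total affine count: 23.
Full point count |E(F_23)| = 23 + 1 = 24.
Hasse bound: |24 − (23+1)| = |0| = 0 ≤ 2√23 ≈ 9.5917 ✓.


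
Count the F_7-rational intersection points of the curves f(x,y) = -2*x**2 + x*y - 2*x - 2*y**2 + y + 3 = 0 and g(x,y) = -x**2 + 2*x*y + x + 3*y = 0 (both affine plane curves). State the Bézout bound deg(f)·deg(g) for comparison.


Common zeros: ∅; count = 0; Bézout bound = 4.

deg(f) = 2, deg(g) = 2, so Bézout bound = 4.
Scan x ∈ F_7. For each x, list the y ∈ F_7 with f(x, y) ≡ 0 and those with g(x, y) ≡ 0 (mod 7); the common zeros in that column are the intersection.
  x = 0: f ≡ 0 at y ∈ {5, 6}; g ≡ 0 at y ∈ {0}; common: ∅.
  x = 1: f ≡ 0 at y ∈ ∅; g ≡ 0 at y ∈ {0}; common: ∅.
  x = 2: f ≡ 0 at y ∈ {6}; g ≡ 0 at y ∈ ∅; common: ∅.
  x = 3: f ≡ 0 at y ∈ {0, 2}; g ≡ 0 at y ∈ {3}; common: ∅.
  x = 4: f ≡ 0 at y ∈ {2, 4}; g ≡ 0 at y ∈ {3}; common: ∅.
  x = 5: f ≡ 0 at y ∈ {5}; g ≡ 0 at y ∈ {1}; common: ∅.
  x = 6: f ≡ 0 at y ∈ ∅; g ≡ 0 at y ∈ {2}; common: ∅.
Collecting: common zeros = ∅, so the count is 0.
Comparison with the Bézout bound: 0 ≤ 4 = deg(f)·deg(g), as expected for curves with no common component (the affine F_7-count falls short of the bound because intersections may lie at infinity, over extension fields, or carry multiplicity).


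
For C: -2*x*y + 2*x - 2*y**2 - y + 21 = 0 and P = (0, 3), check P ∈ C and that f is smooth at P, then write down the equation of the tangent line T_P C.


Tangent line at P: -4*x - 13*y + 39 = 0.

Step 1: f(0, 3) = 0, so P lies on C.
Step 2: partial derivatives
  f_x(x, y) = 2 - 2*y, f_y(x, y) = -2*x - 4*y - 1.
  f_x(P) = -4, f_y(P) = -13 (gradient nonzero, so P is smooth).
Step 3: tangent line at P: -4·(x − 0) + -13·(y − 3) = 0.
Expanding: -4*x - 13*y + 39 = 0.


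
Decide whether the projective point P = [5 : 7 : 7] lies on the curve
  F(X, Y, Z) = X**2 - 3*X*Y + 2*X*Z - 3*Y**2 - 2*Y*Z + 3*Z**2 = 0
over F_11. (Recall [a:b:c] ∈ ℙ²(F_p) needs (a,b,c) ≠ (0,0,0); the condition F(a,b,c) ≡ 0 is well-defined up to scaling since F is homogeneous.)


F(5,7,7) ≡ 2 (mod 11); P is NOT on the curve.

Evaluate F(5, 7, 7) term-by-term (mod 11).
  X**2 ↦ 1·25·1·1 = 25
  -3*X*Y ↦ -3·5·7·1 = -105
  2*X*Z ↦ 2·5·1·7 = 70
  -3*Y**2 ↦ -3·1·49·1 = -147
  -2*Y*Z ↦ -2·1·7·7 = -98
  3*Z**2 ↦ 3·1·1·49 = 147
Sum: F(5, 7, 7) = (25) + (-105) + (70) + (-147) + (-98) + (147) = -108.
Reducing mod 11: -108 ≡ 2 (mod 11).
Since F(a, b, c) ≡ 2 ≠ 0 (mod 11), P does NOT lie on the curve.


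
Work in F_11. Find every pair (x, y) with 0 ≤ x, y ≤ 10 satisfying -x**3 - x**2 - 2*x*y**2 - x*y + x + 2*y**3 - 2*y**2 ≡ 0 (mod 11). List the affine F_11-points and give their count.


Affine F_11-points: {(0, 0), (0, 1), (1, 8), (2, 2), (3, 0), (3, 2), (4, 1), (5, 2), (5, 5), (5, 10), (6, 1), (7, 0), (7, 9), (7, 10), (9, 10)}; count = 15.

For each of the 121 pairs (x, y) ∈ F_11², evaluate f(x, y) mod 11. Record the zeros.
  x = 0: [0↦0, 1↦0, 2↦8, 3↦3, 4↦8, 5↦2, 6↦8, 7↦5, 8↦5, 9↦9, 10↦7]  zeros at y ∈ {0, 1}
  x = 1: [0↦10, 1↦7, 2↦8, 3↦3, 4↦4, 5↦1, 6↦6, 7↦9, 8↦0, 9↦2, 10↦5]  zeros at y ∈ {8}
  x = 2: [0↦1, 1↦6, 2↦0, 3↦6, 4↦3, 5↦3, 6↦7, 7↦5, 8↦9, 9↦9, 10↦6]  zeros at y ∈ {2}
  x = 3: [0↦0, 1↦2, 2↦0, 3↦6, 4↦10, 5↦2, 6↦5, 7↦9, 8↦4, 9↦2, 10↦4]  zeros at y ∈ {0, 2}
  x = 4: [0↦1, 1↦0, 2↦2, 3↦8, 4↦8, 5↦3, 6↦5, 7↦4, 8↦1, 9↦8, 10↦4]  zeros at y ∈ {1}
  x = 5: [0↦9, 1↦5, 2↦0, 3↦6, 4↦2, 5↦0, 6↦1, 7↦6, 8↦5, 9↦10, 10↦0]  zeros at y ∈ {2, 5, 10}
  x = 6: [0↦7, 1↦0, 2↦10, 3↦5, 4↦8, 5↦9, 6↦9, 7↦9, 8↦10, 9↦2, 10↦8]  zeros at y ∈ {1}
  x = 7: [0↦0, 1↦1, 2↦4, 3↦10, 4↦9, 5↦2, 6↦1, 7↦7, 8↦10, 9↦0, 10↦0]  zeros at y ∈ {0, 9, 10}
  x = 8: [0↦4, 1↦2, 2↦9, 3↦4, 4↦10, 5↦6, 6↦4, 7↦5, 8↦10, 9↦9, 10↦3]  zeros at y ∈ ∅
  x = 9: [0↦2, 1↦8, 2↦8, 3↦3, 4↦5, 5↦4, 6↦1, 7↦8, 8↦4, 9↦1, 10↦0]  zeros at y ∈ {10}
  x = 10: [0↦10, 1↦2, 2↦6, 3↦1, 4↦10, 5↦1, 6↦8, 7↦10, 8↦8, 9↦3, 10↦7]  zeros at y ∈ ∅
Collecting zeros: affine points = {(0, 0), (0, 1), (1, 8), (2, 2), (3, 0), (3, 2), (4, 1), (5, 2), (5, 5), (5, 10), (6, 1), (7, 0), (7, 9), (7, 10), (9, 10)}.
Total count |C(F_11)_aff| = 15.


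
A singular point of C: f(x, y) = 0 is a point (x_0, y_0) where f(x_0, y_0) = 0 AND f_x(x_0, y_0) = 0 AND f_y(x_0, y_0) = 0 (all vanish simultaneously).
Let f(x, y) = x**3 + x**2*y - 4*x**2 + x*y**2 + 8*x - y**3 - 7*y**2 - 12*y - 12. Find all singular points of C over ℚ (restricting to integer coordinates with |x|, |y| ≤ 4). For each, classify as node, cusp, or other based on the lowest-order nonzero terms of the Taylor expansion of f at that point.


Singular points: {(2, -2)}; classification: cusp.

Compute partial derivatives:
  f_x = 3*x**2 + 2*x*y - 8*x + y**2 + 8.
  f_y = x**2 + 2*x*y - 3*y**2 - 14*y - 12.
Scan x_0 ∈ {−4, ..., 4}. For each x_0, f_y(x_0, y) is a polynomial in y; find its integer roots y ∈ {−4, ..., 4}, then test f_x and f at those candidates.
  x = -4: f_y(-4, y) = -3*y**2 - 22*y + 4; no integer root y with |y| ≤ 4.
  x = -3: f_y(-3, y) = -3*y**2 - 20*y - 3; no integer root y with |y| ≤ 4.
  x = -2: f_y(-2, y) = -3*y**2 - 18*y - 8; no integer root y with |y| ≤ 4.
  x = -1: f_y(-1, y) = -3*y**2 - 16*y - 11; no integer root y with |y| ≤ 4.
  x = 0: f_y(0, y) = -3*y**2 - 14*y - 12; no integer root y with |y| ≤ 4.
  x = 1: f_y(1, y) = -3*y**2 - 12*y - 11; no integer root y with |y| ≤ 4.
  x = 2: f_y(2, y) = -3*y**2 - 10*y - 8; vanishes at y ∈ {-2}. (2, -2): f_x = 0, f = 0 — SINGULAR.
  x = 3: f_y(3, y) = -3*y**2 - 8*y - 3; no integer root y with |y| ≤ 4.
  x = 4: f_y(4, y) = -3*y**2 - 6*y + 4; no integer root y with |y| ≤ 4.
Only singular point on the grid: (2, -2).
Classify: substitute x = 2 + u, y = -2 + v and expand: f = u**3 + u**2*v + u*v**2 - v**3 + v**2.
No constant or linear terms (consistent with a singular point). Quadratic part: v**2. Cubic part: u**3 + u**2*v + u*v**2 - v**3.
The quadratic part v**2 is a perfect square, so there is a single (double) tangent line v = 0, i.e. y = -2. Restricting the cubic part to that line (v = 0) leaves u**3 ≠ 0, so f is not divisible by v and the branch is v² ≈ -u**3 to lowest order — this is a cusp.
Classification: cusp.


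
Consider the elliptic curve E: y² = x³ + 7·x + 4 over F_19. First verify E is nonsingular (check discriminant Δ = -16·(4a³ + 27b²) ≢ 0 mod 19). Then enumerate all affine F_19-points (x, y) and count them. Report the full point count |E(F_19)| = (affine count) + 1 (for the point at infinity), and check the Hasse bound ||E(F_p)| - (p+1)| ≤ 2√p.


Affine points = {(0, 2), (0, 17), (2, 8), (2, 11), (4, 1), (4, 18), (7, 4), (7, 15), (9, 6), (9, 13), (11, 5), (11, 14), (12, 7), (12, 12), (15, 8), (15, 11), (17, 1), (17, 18)}; affine count = 18; |E(F_19)| = 19.

Discriminant check: Δ ∝ 4a³ + 27b² = 4·7³ + 27·4² = 4·343 + 27·16 ≡ 18 (mod 19). Nonzero ⇒ E is nonsingular.
For each x ∈ F_19, compute rhs = x³ + 7·x + 4 mod 19, then count y ∈ F_19 with y² ≡ rhs.
  x = 0: rhs = 4, matching y values: 2, 17 (2 points).
  x = 1: rhs = 12, matching y values: none (0 points).
  x = 2: rhs = 7, matching y values: 8, 11 (2 points).
  x = 3: rhs = 14, matching y values: none (0 points).
  x = 4: rhs = 1, matching y values: 1, 18 (2 points).
  x = 5: rhs = 12, matching y values: none (0 points).
  x = 6: rhs = 15, matching y values: none (0 points).
  x = 7: rhs = 16, matching y values: 4, 15 (2 points).
  x = 8: rhs = 2, matching y values: none (0 points).
  x = 9: rhs = 17, matching y values: 6, 13 (2 points).
  x = 10: rhs = 10, matching y values: none (0 points).
  x = 11: rhs = 6, matching y values: 5, 14 (2 points).
  x = 12: rhs = 11, matching y values: 7, 12 (2 points).
  x = 13: rhs = 12, matching y values: none (0 points).
  x = 14: rhs = 15, matching y values: none (0 points).
  x = 15: rhs = 7, matching y values: 8, 11 (2 points).
  x = 16: rhs = 13, matching y values: none (0 points).
  x = 17: rhs = 1, matching y values: 1, 18 (2 points).
  x = 18: rhs = 15, matching y values: none (0 points).
Total affine count: 18.
Full point count |E(F_19)| = 18 + 1 = 19.
Hasse bound: |19 − (19+1)| = |-1| = 1 ≤ 2√19 ≈ 8.7178 ✓.


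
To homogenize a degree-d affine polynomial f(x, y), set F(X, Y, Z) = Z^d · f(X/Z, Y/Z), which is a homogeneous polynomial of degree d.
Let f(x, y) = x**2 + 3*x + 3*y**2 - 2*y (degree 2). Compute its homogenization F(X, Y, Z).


F(X, Y, Z) = X**2 + 3*X*Z + 3*Y**2 - 2*Y*Z

deg(f) = 2.
Substitute x = X/Z, y = Y/Z into f, then multiply by Z^2.
  monomial 1·x^2·y^0 ↦ 1·X^2·Y^0·Z^0.
  monomial 3·x^1·y^0 ↦ 3·X^1·Y^0·Z^1.
  monomial 3·x^0·y^2 ↦ 3·X^0·Y^2·Z^0.
  monomial -2·x^0·y^1 ↦ -2·X^0·Y^1·Z^1.
Collecting: F(X, Y, Z) = X**2 + 3*X*Z + 3*Y**2 - 2*Y*Z.


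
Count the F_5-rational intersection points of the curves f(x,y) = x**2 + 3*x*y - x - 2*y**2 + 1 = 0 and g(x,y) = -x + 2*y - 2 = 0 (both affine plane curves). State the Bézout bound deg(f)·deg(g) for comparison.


Common zeros: ∅; count = 0; Bézout bound = 2.

deg(f) = 2, deg(g) = 1, so Bézout bound = 2.
Scan x ∈ F_5. For each x, list the y ∈ F_5 with f(x, y) ≡ 0 and those with g(x, y) ≡ 0 (mod 5); the common zeros in that column are the intersection.
  x = 0: f ≡ 0 at y ∈ ∅; g ≡ 0 at y ∈ {1}; common: ∅.
  x = 1: f ≡ 0 at y ∈ ∅; g ≡ 0 at y ∈ {4}; common: ∅.
  x = 2: f ≡ 0 at y ∈ {4}; g ≡ 0 at y ∈ {2}; common: ∅.
  x = 3: f ≡ 0 at y ∈ ∅; g ≡ 0 at y ∈ {0}; common: ∅.
  x = 4: f ≡ 0 at y ∈ ∅; g ≡ 0 at y ∈ {3}; common: ∅.
Collecting: common zeros = ∅, so the count is 0.
Comparison with the Bézout bound: 0 ≤ 2 = deg(f)·deg(g), as expected for curves with no common component (the affine F_5-count falls short of the bound because intersections may lie at infinity, over extension fields, or carry multiplicity).


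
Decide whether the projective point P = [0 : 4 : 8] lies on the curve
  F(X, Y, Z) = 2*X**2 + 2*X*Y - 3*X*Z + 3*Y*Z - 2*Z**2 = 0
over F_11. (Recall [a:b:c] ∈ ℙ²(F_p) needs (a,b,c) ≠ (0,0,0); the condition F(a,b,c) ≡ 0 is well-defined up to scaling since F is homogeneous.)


F(0,4,8) ≡ 1 (mod 11); P is NOT on the curve.

Evaluate F(0, 4, 8) term-by-term (mod 11).
  2*X**2 ↦ 2·0·1·1 = 0
  2*X*Y ↦ 2·0·4·1 = 0
  -3*X*Z ↦ -3·0·1·8 = 0
  3*Y*Z ↦ 3·1·4·8 = 96
  -2*Z**2 ↦ -2·1·1·64 = -128
Sum: F(0, 4, 8) = (0) + (0) + (0) + (96) + (-128) = -32.
Reducing mod 11: -32 ≡ 1 (mod 11).
Since F(a, b, c) ≡ 1 ≠ 0 (mod 11), P does NOT lie on the curve.


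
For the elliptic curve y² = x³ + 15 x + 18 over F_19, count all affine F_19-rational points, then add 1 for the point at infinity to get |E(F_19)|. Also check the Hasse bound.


Affine points = {(4, 3), (4, 16), (5, 3), (5, 16), (6, 1), (6, 18), (8, 2), (8, 17), (10, 3), (10, 16), (12, 8), (12, 11), (13, 4), (13, 15)}; affine count = 14; |E(F_19)| = 15.

Discriminant check: Δ ∝ 4a³ + 27b² = 4·15³ + 27·18² = 4·3375 + 27·324 ≡ 18 (mod 19). Nonzero ⇒ E is nonsingular.
For each x ∈ F_19, compute rhs = x³ + 15·x + 18 mod 19, then count y ∈ F_19 with y² ≡ rhs.
  x = 0: rhs = 18, matching y values: none (0 points).
  x = 1: rhs = 15, matching y values: none (0 points).
  x = 2: rhs = 18, matching y values: none (0 points).
  x = 3: rhs = 14, matching y values: none (0 points).
  x = 4: rhs = 9, matching y values: 3, 16 (2 points).
  x = 5: rhs = 9, matching y values: 3, 16 (2 points).
  x = 6: rhs = 1, matching y values: 1, 18 (2 points).
  x = 7: rhs = 10, matching y values: none (0 points).
  x = 8: rhs = 4, matching y values: 2, 17 (2 points).
  x = 9: rhs = 8, matching y values: none (0 points).
  x = 10: rhs = 9, matching y values: 3, 16 (2 points).
  x = 11: rhs = 13, matching y values: none (0 points).
  x = 12: rhs = 7, matching y values: 8, 11 (2 points).
  x = 13: rhs = 16, matching y values: 4, 15 (2 points).
  x = 14: rhs = 8, matching y values: none (0 points).
  x = 15: rhs = 8, matching y values: none (0 points).
  x = 16: rhs = 3, matching y values: none (0 points).
  x = 17: rhs = 18, matching y values: none (0 points).
  x = 18: rhs = 2, matching y values: none (0 points).
Total affine count: 14.
Full point count |E(F_19)| = 14 + 1 = 15.
Hasse bound: |15 − (19+1)| = |-5| = 5 ≤ 2√19 ≈ 8.7178 ✓.


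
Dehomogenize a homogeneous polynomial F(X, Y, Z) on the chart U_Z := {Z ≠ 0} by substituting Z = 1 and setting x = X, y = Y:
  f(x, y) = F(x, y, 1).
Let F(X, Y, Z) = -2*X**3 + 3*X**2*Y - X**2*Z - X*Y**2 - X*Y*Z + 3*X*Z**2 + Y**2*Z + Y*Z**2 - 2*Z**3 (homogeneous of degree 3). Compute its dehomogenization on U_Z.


f(x, y) = -2*x**3 + 3*x**2*y - x**2 - x*y**2 - x*y + 3*x + y**2 + y - 2

On U_Z we set Z = 1. Each monomial c·X^i·Y^j·Z^k in F becomes c·x^i·y^j·1^k = c·x^i·y^j.
Substituting Z = 1: F(X, Y, 1) = -2*x**3 + 3*x**2*y - x**2 - x*y**2 - x*y + 3*x + y**2 + y - 2.
Note: deg(f) ≤ deg(F) = 3; strict inequality happens when F is divisible by Z (lost terms).


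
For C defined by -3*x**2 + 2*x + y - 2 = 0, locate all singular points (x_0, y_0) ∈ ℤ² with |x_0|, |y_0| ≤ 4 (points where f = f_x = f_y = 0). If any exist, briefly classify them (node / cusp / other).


No singular points in the scanned grid; C is smooth there.

Compute partial derivatives:
  f_x = 2 - 6*x.
  f_y = 1.
f_y = 1 is a nonzero constant, so f_y never vanishes: no point (x, y) can satisfy f = f_x = f_y = 0. In particular no (x, y) ∈ {−4, ..., 4}² is singular; the curve is smooth.


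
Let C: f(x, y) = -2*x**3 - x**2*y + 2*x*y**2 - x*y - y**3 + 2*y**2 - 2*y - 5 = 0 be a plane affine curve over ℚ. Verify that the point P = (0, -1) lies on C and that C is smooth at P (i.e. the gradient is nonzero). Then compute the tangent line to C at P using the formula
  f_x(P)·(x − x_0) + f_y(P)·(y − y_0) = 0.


Tangent line at P: 3*x - 9*y - 9 = 0.

Step 1: f(0, -1) = 0, so P lies on C.
Step 2: partial derivatives
  f_x(x, y) = -6*x**2 - 2*x*y + 2*y**2 - y, f_y(x, y) = -x**2 + 4*x*y - x - 3*y**2 + 4*y - 2.
  f_x(P) = 3, f_y(P) = -9 (gradient nonzero, so P is smooth).
Step 3: tangent line at P: 3·(x − 0) + -9·(y − -1) = 0.
Expanding: 3*x - 9*y - 9 = 0.


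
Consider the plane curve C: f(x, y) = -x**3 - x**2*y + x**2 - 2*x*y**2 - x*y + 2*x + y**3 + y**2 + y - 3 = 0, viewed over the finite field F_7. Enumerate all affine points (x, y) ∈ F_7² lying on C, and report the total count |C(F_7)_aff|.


Affine F_7-points: {(0, 1), (1, 3), (2, 4), (3, 2), (3, 5)}; count = 5.

For each of the 49 pairs (x, y) ∈ F_7², evaluate f(x, y) mod 7. Record the zeros.
  x = 0: [0↦4, 1↦0, 2↦4, 3↦1, 4↦4, 5↦5, 6↦3]  zeros at y ∈ {1}
  x = 1: [0↦6, 1↦5, 2↦1, 3↦0, 4↦1, 5↦3, 6↦5]  zeros at y ∈ {3}
  x = 2: [0↦4, 1↦4, 2↦4, 3↦3, 4↦0, 5↦1, 6↦5]  zeros at y ∈ {4}
  x = 3: [0↦6, 1↦5, 2↦0, 3↦4, 4↦2, 5↦0, 6↦4]  zeros at y ∈ {2, 5}
  x = 4: [0↦6, 1↦2, 2↦4, 3↦4, 4↦1, 5↦1, 6↦3]  zeros at y ∈ ∅
  x = 5: [0↦5, 1↦3, 2↦3, 3↦4, 4↦5, 5↦5, 6↦3]  zeros at y ∈ ∅
  x = 6: [0↦4, 1↦2, 2↦5, 3↦5, 4↦1, 5↦6, 6↦5]  zeros at y ∈ ∅
Collecting zeros: affine points = {(0, 1), (1, 3), (2, 4), (3, 2), (3, 5)}.
Total count |C(F_7)_aff| = 5.


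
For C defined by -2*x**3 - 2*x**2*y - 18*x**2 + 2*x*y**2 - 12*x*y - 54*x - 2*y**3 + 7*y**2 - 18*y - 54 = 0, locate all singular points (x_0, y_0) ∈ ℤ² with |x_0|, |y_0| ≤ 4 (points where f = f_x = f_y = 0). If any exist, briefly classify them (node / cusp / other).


Singular points: {(-3, 0)}; classification: cusp.

Compute partial derivatives:
  f_x = -6*x**2 - 4*x*y - 36*x + 2*y**2 - 12*y - 54.
  f_y = -2*x**2 + 4*x*y - 12*x - 6*y**2 + 14*y - 18.
Scan x_0 ∈ {−4, ..., 4}. For each x_0, f_y(x_0, y) is a polynomial in y; find its integer roots y ∈ {−4, ..., 4}, then test f_x and f at those candidates.
  x = -4: f_y(-4, y) = -6*y**2 - 2*y - 2; no integer root y with |y| ≤ 4.
  x = -3: f_y(-3, y) = -6*y**2 + 2*y; vanishes at y ∈ {0}. (-3, 0): f_x = 0, f = 0 — SINGULAR.
  x = -2: f_y(-2, y) = -6*y**2 + 6*y - 2; no integer root y with |y| ≤ 4.
  x = -1: f_y(-1, y) = -6*y**2 + 10*y - 8; no integer root y with |y| ≤ 4.
  x = 0: f_y(0, y) = -6*y**2 + 14*y - 18; no integer root y with |y| ≤ 4.
  x = 1: f_y(1, y) = -6*y**2 + 18*y - 32; no integer root y with |y| ≤ 4.
  x = 2: f_y(2, y) = -6*y**2 + 22*y - 50; no integer root y with |y| ≤ 4.
  x = 3: f_y(3, y) = -6*y**2 + 26*y - 72; no integer root y with |y| ≤ 4.
  x = 4: f_y(4, y) = -6*y**2 + 30*y - 98; no integer root y with |y| ≤ 4.
Only singular point on the grid: (-3, 0).
Classify: substitute x = -3 + u, y = 0 + v and expand: f = -2*u**3 - 2*u**2*v + 2*u*v**2 - 2*v**3 + v**2.
No constant or linear terms (consistent with a singular point). Quadratic part: v**2. Cubic part: -2*u**3 - 2*u**2*v + 2*u*v**2 - 2*v**3.
The quadratic part v**2 is a perfect square, so there is a single (double) tangent line v = 0, i.e. y = 0. Restricting the cubic part to that line (v = 0) leaves -2*u**3 ≠ 0, so f is not divisible by v and the branch is v² ≈ 2*u**3 to lowest order — this is a cusp.
Classification: cusp.


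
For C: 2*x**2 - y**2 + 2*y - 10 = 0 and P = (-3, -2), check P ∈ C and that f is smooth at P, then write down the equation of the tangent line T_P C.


Tangent line at P: -12*x + 6*y - 24 = 0.

Step 1: f(-3, -2) = 0, so P lies on C.
Step 2: partial derivatives
  f_x(x, y) = 4*x, f_y(x, y) = 2 - 2*y.
  f_x(P) = -12, f_y(P) = 6 (gradient nonzero, so P is smooth).
Step 3: tangent line at P: -12·(x − -3) + 6·(y − -2) = 0.
Expanding: -12*x + 6*y - 24 = 0.


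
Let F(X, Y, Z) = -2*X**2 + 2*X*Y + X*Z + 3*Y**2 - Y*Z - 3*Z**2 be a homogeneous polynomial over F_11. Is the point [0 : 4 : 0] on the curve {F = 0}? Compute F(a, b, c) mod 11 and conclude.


F(0,4,0) ≡ 4 (mod 11); P is NOT on the curve.

Evaluate F(0, 4, 0) term-by-term (mod 11).
  -2*X**2 ↦ -2·0·1·1 = 0
  2*X*Y ↦ 2·0·4·1 = 0
  X*Z ↦ 1·0·1·0 = 0
  3*Y**2 ↦ 3·1·16·1 = 48
  -Y*Z ↦ -1·1·4·0 = 0
  -3*Z**2 ↦ -3·1·1·0 = 0
Sum: F(0, 4, 0) = (0) + (0) + (0) + (48) + (0) + (0) = 48.
Reducing mod 11: 48 ≡ 4 (mod 11).
Since F(a, b, c) ≡ 4 ≠ 0 (mod 11), P does NOT lie on the curve.


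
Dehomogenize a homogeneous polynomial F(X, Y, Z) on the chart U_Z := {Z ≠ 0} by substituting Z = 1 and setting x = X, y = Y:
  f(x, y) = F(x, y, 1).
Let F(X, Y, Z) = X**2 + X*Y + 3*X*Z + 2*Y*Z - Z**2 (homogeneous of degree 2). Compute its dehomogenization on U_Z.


f(x, y) = x**2 + x*y + 3*x + 2*y - 1

On U_Z we set Z = 1. Each monomial c·X^i·Y^j·Z^k in F becomes c·x^i·y^j·1^k = c·x^i·y^j.
Substituting Z = 1: F(X, Y, 1) = x**2 + x*y + 3*x + 2*y - 1.
Note: deg(f) ≤ deg(F) = 2; strict inequality happens when F is divisible by Z (lost terms).
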